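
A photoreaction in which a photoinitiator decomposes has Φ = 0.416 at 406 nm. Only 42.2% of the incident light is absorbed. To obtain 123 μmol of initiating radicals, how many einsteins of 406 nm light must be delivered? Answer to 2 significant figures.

7.0×10⁻⁴ einstein

Product: 123 μmol = 1.23×10⁻⁴ mol.
Photons that must be absorbed: 1.23×10⁻⁴ / 0.416 = 2.957×10⁻⁴ mol.
Incident photons needed: 2.957×10⁻⁴ / 0.422 = 7.007×10⁻⁴ mol.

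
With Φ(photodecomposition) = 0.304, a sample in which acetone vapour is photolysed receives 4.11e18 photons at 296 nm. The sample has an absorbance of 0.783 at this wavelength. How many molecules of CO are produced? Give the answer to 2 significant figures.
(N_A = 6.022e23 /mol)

1.0e18 molecules

Moles of photons: 4.11e18 / 6.022e23 = 6.825e-6 mol.
Fraction absorbed: 1 − 10^(−0.783) = 0.8352.
Photons absorbed: 0.8352 × 6.825e-6 = 5.700e-6 mol.
Product: Φ × n_abs = 0.304 × 5.700e-6 = 1.733e-6 mol.
As a count: 1.733e-6 × 6.022e23 = 1.0e18.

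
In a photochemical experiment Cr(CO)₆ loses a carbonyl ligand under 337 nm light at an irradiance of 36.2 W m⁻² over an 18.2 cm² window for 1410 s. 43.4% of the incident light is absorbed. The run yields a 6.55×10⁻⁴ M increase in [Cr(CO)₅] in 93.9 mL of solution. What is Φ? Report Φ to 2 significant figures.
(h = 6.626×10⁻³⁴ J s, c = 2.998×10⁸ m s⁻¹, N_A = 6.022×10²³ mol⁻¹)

Φ = 0.54

Product: (6.55×10⁻⁴ M)(0.0939 L) = 6.150×10⁻⁵ mol.
Photon energy at 337 nm: hc/λ = (6.626×10⁻³⁴)(2.998×10⁸)/(337×10⁻⁹) = 5.895×10⁻¹⁹ J.
Energy delivered: (36.2 W m⁻²)(18.2×10⁻⁴ m²)(1410 s) = 92.90 J.
Photons incident: 92.90 / 5.895×10⁻¹⁹ = 1.576×10²⁰, i.e. 1.576×10²⁰/6.022×10²³ = 2.617×10⁻⁴ mol.
Photons absorbed: 0.434 × 2.617×10⁻⁴ = 1.136×10⁻⁴ mol.
Φ = 6.150×10⁻⁵ mol / 1.136×10⁻⁴ mol photons = 0.54.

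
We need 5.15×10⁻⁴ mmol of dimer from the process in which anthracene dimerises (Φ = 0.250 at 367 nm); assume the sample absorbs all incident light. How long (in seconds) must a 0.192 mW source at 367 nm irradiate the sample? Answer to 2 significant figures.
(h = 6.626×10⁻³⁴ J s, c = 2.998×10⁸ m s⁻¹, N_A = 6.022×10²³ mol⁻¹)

t ≈ 3500 s

Product: 5.15×10⁻⁴ mmol = 5.15×10⁻⁷ mol.
Photons that must be absorbed: 5.15×10⁻⁷ / 0.250 = 2.060×10⁻⁶ mol.
Photon energy: hc/λ = 5.413×10⁻¹⁹ J; per mole, 3.260×10⁵ J mol⁻¹.
Energy required: 2.060×10⁻⁶ × 3.260×10⁵ = 0.6716 J.
Time: 0.6716 J / 0.000192 W = 3500 s.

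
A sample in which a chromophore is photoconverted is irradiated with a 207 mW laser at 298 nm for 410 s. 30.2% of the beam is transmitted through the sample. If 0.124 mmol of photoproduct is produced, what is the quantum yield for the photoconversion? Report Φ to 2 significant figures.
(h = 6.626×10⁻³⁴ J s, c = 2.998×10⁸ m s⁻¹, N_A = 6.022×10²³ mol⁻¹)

Φ = 0.84

Product: 0.124 mmol = 1.24×10⁻⁴ mol.
Photon energy at 298 nm: hc/λ = (6.626×10⁻³⁴)(2.998×10⁸)/(298×10⁻⁹) = 6.666×10⁻¹⁹ J.
Energy delivered: (207 mW)(410 s) = 84.87 J.
Photons incident: 84.87 / 6.666×10⁻¹⁹ = 1.273×10²⁰, i.e. 1.273×10²⁰/6.022×10²³ = 2.114×10⁻⁴ mol.
Fraction absorbed: 1 − 30.2/100 = 0.6980.
Photons absorbed: 0.6980 × 2.114×10⁻⁴ = 1.476×10⁻⁴ mol.
Φ = 1.24×10⁻⁴ mol / 1.476×10⁻⁴ mol photons = 0.84.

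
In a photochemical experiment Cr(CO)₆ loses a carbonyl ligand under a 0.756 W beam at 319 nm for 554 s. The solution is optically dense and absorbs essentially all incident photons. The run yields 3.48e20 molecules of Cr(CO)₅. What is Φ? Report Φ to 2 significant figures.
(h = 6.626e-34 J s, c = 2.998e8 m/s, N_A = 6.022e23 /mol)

Product: 3.48e20 / 6.022e23 = 5.779e-4 mol.
Photon energy at 319 nm: hc/λ = (6.626e-34)(2.998e8)/(319e-9) = 6.227e-19 J.
Energy delivered: (0.756 W)(554 s) = 418.8 J.
Photons incident: 418.8 / 6.227e-19 = 6.726e20, i.e. 6.726e20/6.022e23 = 0.001117 mol.
Φ = 5.779e-4 mol / 0.001117 mol photons = 0.52.

Φ = 0.52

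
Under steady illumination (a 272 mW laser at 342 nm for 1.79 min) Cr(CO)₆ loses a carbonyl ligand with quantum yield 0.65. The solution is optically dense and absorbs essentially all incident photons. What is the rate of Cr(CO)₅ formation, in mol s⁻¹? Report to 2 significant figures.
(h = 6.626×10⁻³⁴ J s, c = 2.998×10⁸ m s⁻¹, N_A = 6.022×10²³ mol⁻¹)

Photon energy at 342 nm: hc/λ = (6.626×10⁻³⁴)(2.998×10⁸)/(342×10⁻⁹) = 5.808×10⁻¹⁹ J.
Energy delivered: (272 mW)(107.4 s) = 29.21 J.
Photons incident: 29.21 / 5.808×10⁻¹⁹ = 5.029×10¹⁹, i.e. 5.029×10¹⁹/6.022×10²³ = 8.351×10⁻⁵ mol.
Product formed: 0.65 × 8.351×10⁻⁵ = 5.428×10⁻⁵ mol.
Rate: 5.428×10⁻⁵ / 107.4 s = 5.1×10⁻⁷ mol s⁻¹.

5.1×10⁻⁷ mol s⁻¹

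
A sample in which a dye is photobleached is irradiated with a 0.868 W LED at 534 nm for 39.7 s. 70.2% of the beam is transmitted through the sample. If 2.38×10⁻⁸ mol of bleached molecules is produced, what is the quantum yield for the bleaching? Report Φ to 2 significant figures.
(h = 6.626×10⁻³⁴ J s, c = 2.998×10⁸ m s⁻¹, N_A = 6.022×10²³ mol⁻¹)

Photon energy at 534 nm: hc/λ = (6.626×10⁻³⁴)(2.998×10⁸)/(534×10⁻⁹) = 3.720×10⁻¹⁹ J.
Energy delivered: (0.868 W)(39.7 s) = 34.46 J.
Photons incident: 34.46 / 3.720×10⁻¹⁹ = 9.263×10¹⁹, i.e. 9.263×10¹⁹/6.022×10²³ = 1.538×10⁻⁴ mol.
Fraction absorbed: 1 − 70.2/100 = 0.2980.
Photons absorbed: 0.2980 × 1.538×10⁻⁴ = 4.583×10⁻⁵ mol.
Φ = 2.38×10⁻⁸ mol / 4.583×10⁻⁵ mol photons = 5.2×10⁻⁴.

Φ = 5.2×10⁻⁴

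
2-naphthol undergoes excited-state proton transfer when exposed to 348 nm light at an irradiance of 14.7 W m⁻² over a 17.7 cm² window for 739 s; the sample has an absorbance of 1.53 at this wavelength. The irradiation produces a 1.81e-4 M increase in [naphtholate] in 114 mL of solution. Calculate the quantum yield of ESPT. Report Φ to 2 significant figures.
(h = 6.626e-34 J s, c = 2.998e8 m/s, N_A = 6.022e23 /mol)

Product: (1.81e-4 M)(0.114 L) = 2.063e-5 mol.
Photon energy at 348 nm: hc/λ = (6.626e-34)(2.998e8)/(348e-9) = 5.708e-19 J.
Energy delivered: (14.7 W m⁻²)(17.7e-4 m²)(739 s) = 19.23 J.
Photons incident: 19.23 / 5.708e-19 = 3.369e19, i.e. 3.369e19/6.022e23 = 5.594e-5 mol.
Fraction absorbed: 1 − 10^(−1.53) = 0.9705.
Photons absorbed: 0.9705 × 5.594e-5 = 5.429e-5 mol.
Φ = 2.063e-5 mol / 5.429e-5 mol photons = 0.38.

Φ = 0.38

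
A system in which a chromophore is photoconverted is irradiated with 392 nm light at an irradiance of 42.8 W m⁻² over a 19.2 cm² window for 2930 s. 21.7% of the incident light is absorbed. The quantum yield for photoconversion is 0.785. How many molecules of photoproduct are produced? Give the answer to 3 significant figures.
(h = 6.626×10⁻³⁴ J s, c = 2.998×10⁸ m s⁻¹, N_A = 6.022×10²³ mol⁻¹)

8.09×10¹⁹ molecules

Photon energy at 392 nm: hc/λ = (6.626×10⁻³⁴)(2.998×10⁸)/(392×10⁻⁹) = 5.068×10⁻¹⁹ J.
Energy delivered: (42.8 W m⁻²)(19.2×10⁻⁴ m²)(2930 s) = 240.8 J.
Photons incident: 240.8 / 5.068×10⁻¹⁹ = 4.751×10²⁰, i.e. 4.751×10²⁰/6.022×10²³ = 7.889×10⁻⁴ mol.
Photons absorbed: 0.217 × 7.889×10⁻⁴ = 1.712×10⁻⁴ mol.
Product: Φ × n_abs = 0.785 × 1.712×10⁻⁴ = 1.344×10⁻⁴ mol.
As a count: 1.344×10⁻⁴ × 6.022×10²³ = 8.09×10¹⁹.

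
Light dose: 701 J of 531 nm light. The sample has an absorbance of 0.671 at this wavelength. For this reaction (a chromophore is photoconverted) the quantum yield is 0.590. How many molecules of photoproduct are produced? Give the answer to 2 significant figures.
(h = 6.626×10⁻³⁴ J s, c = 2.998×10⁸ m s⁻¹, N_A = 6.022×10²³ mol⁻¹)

Photon energy at 531 nm: hc/λ = (6.626×10⁻³⁴)(2.998×10⁸)/(531×10⁻⁹) = 3.741×10⁻¹⁹ J.
Photons incident: 701 / 3.741×10⁻¹⁹ = 1.874×10²¹, i.e. 1.874×10²¹/6.022×10²³ = 0.003112 mol.
Fraction absorbed: 1 − 10^(−0.671) = 0.7867.
Photons absorbed: 0.7867 × 0.003112 = 0.002448 mol.
Product: Φ × n_abs = 0.590 × 0.002448 = 0.001444 mol.
As a count: 0.001444 × 6.022×10²³ = 8.7×10²⁰.

8.7×10²⁰ molecules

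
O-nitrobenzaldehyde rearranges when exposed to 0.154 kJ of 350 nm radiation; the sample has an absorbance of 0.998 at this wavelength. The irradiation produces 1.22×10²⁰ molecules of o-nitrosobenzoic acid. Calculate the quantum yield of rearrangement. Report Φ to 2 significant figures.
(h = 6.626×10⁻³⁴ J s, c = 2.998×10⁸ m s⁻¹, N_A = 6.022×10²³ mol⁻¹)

Φ = 0.50

Product: 1.22×10²⁰ / 6.022×10²³ = 2.026×10⁻⁴ mol.
Photon energy at 350 nm: hc/λ = (6.626×10⁻³⁴)(2.998×10⁸)/(350×10⁻⁹) = 5.676×10⁻¹⁹ J.
Incident energy: 0.154 kJ = 154 J.
Photons incident: 154 / 5.676×10⁻¹⁹ = 2.713×10²⁰, i.e. 2.713×10²⁰/6.022×10²³ = 4.505×10⁻⁴ mol.
Fraction absorbed: 1 − 10^(−0.998) = 0.8995.
Photons absorbed: 0.8995 × 4.505×10⁻⁴ = 4.052×10⁻⁴ mol.
Φ = 2.026×10⁻⁴ mol / 4.052×10⁻⁴ mol photons = 0.50.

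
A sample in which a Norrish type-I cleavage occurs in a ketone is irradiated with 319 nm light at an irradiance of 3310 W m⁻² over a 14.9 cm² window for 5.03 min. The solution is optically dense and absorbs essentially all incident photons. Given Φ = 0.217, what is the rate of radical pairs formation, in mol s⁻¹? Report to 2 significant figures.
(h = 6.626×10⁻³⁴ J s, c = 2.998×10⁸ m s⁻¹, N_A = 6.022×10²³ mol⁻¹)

Photon energy at 319 nm: hc/λ = (6.626×10⁻³⁴)(2.998×10⁸)/(319×10⁻⁹) = 6.227×10⁻¹⁹ J.
Energy delivered: (3310 W m⁻²)(14.9×10⁻⁴ m²)(301.8 s) = 1488 J.
Photons incident: 1488 / 6.227×10⁻¹⁹ = 2.390×10²¹, i.e. 2.390×10²¹/6.022×10²³ = 0.003969 mol.
Product formed: 0.217 × 0.003969 = 8.613×10⁻⁴ mol.
Rate: 8.613×10⁻⁴ / 301.8 s = 2.9×10⁻⁶ mol s⁻¹.

2.9×10⁻⁶ mol s⁻¹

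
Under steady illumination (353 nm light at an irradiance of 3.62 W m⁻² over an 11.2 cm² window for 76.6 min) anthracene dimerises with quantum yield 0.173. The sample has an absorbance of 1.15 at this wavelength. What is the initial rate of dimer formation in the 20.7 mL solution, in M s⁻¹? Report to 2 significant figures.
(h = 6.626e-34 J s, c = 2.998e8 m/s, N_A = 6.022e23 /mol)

Photon energy at 353 nm: hc/λ = (6.626e-34)(2.998e8)/(353e-9) = 5.627e-19 J.
Energy delivered: (3.62 W m⁻²)(11.2e-4 m²)(4596 s) = 18.63 J.
Photons incident: 18.63 / 5.627e-19 = 3.311e19, i.e. 3.311e19/6.022e23 = 5.498e-5 mol.
Fraction absorbed: 1 − 10^(−1.15) = 0.9292.
Photons absorbed: 0.9292 × 5.498e-5 = 5.109e-5 mol.
Product formed: 0.173 × 5.109e-5 = 8.839e-6 mol.
Rate: 8.839e-6 mol / (4596 s × 0.0207 L) = 9.3e-8 M s⁻¹.

9.3e-8 M s⁻¹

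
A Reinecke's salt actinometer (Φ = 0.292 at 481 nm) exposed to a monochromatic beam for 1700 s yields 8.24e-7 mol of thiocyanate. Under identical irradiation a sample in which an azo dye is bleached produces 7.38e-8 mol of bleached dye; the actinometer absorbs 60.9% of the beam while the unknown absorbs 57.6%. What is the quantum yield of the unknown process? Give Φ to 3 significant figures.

Photons absorbed by the actinometer: 8.24e-7 / 0.292 = 2.822e-6 mol.
Incident flux: 2.822e-6 / 0.609 = 4.634e-6 einstein.
Absorbed by unknown: 0.576 × 4.634e-6 = 2.669e-6 mol.
Φ(unknown) = 7.38e-8 / 2.669e-6 = 0.0277.

Φ = 0.0277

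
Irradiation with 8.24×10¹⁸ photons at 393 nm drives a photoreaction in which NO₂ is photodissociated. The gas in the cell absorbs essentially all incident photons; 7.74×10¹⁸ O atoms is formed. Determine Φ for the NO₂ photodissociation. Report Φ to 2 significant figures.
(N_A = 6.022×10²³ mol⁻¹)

Product: 7.74×10¹⁸ / 6.022×10²³ = 1.285×10⁻⁵ mol.
Moles of photons: 8.24×10¹⁸ / 6.022×10²³ = 1.368×10⁻⁵ mol.
Φ = 1.285×10⁻⁵ mol / 1.368×10⁻⁵ mol photons = 0.94.

Φ = 0.94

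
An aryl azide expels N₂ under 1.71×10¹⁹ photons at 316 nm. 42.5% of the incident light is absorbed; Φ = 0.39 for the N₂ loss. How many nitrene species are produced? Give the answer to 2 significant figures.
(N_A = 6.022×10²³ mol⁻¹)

Moles of photons: 1.71×10¹⁹ / 6.022×10²³ = 2.840×10⁻⁵ mol.
Photons absorbed: 0.425 × 2.840×10⁻⁵ = 1.207×10⁻⁵ mol.
Product: Φ × n_abs = 0.39 × 1.207×10⁻⁵ = 4.707×10⁻⁶ mol.
As a count: 4.707×10⁻⁶ × 6.022×10²³ = 2.8×10¹⁸.

2.8×10¹⁸ species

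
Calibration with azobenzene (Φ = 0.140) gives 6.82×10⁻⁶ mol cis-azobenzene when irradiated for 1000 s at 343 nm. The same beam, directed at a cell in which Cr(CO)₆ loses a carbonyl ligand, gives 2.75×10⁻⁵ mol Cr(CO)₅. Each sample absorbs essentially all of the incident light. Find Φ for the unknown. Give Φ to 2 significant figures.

Φ = 0.56

Photons absorbed by the actinometer: 6.82×10⁻⁶ / 0.140 = 4.871×10⁻⁵ mol.
Φ(unknown) = 2.75×10⁻⁵ / 4.871×10⁻⁵ = 0.56.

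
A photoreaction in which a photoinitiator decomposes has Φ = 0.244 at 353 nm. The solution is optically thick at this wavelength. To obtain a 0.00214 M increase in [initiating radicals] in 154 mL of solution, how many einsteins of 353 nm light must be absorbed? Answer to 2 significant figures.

Product: (0.00214 M)(0.154 L) = 3.296×10⁻⁴ mol.
Photons that must be absorbed: 3.296×10⁻⁴ / 0.244 = 0.001351 mol.

0.0014 einstein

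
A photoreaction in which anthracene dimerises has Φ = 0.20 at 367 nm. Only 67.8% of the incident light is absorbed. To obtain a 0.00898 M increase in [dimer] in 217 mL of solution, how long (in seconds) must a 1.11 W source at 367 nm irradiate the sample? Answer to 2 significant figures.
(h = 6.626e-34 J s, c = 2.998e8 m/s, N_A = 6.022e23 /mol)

Product: (0.00898 M)(0.217 L) = 0.001949 mol.
Photons that must be absorbed: 0.001949 / 0.20 = 0.009745 mol.
Incident photons needed: 0.009745 / 0.678 = 0.01437 mol.
Photon energy: hc/λ = 5.413e-19 J; per mole, 3.260e5 J mol⁻¹.
Energy required: 0.01437 × 3.260e5 = 4685 J.
Time: 4685 J / 1.11 W = 4200 s.

t ≈ 4200 s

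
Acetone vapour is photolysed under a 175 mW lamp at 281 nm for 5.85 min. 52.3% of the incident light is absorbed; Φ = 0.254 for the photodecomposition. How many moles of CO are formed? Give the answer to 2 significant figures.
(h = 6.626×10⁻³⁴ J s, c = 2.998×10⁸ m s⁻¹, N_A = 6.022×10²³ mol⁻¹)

1.9×10⁻⁵ mol

Photon energy at 281 nm: hc/λ = (6.626×10⁻³⁴)(2.998×10⁸)/(281×10⁻⁹) = 7.069×10⁻¹⁹ J.
Energy delivered: (175 mW)(351 s) = 61.43 J.
Photons incident: 61.43 / 7.069×10⁻¹⁹ = 8.690×10¹⁹, i.e. 8.690×10¹⁹/6.022×10²³ = 1.443×10⁻⁴ mol.
Photons absorbed: 0.523 × 1.443×10⁻⁴ = 7.547×10⁻⁵ mol.
Product: Φ × n_abs = 0.254 × 7.547×10⁻⁵ = 1.917×10⁻⁵ mol.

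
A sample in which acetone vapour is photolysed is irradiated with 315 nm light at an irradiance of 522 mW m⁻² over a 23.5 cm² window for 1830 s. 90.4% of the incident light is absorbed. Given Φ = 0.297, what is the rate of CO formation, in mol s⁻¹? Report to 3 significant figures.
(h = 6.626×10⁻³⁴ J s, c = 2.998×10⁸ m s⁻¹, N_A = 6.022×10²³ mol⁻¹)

Photon energy at 315 nm: hc/λ = (6.626×10⁻³⁴)(2.998×10⁸)/(315×10⁻⁹) = 6.306×10⁻¹⁹ J.
Energy delivered: (522 mW m⁻²)(23.5×10⁻⁴ m²)(1830 s) = 2.245 J.
Photons incident: 2.245 / 6.306×10⁻¹⁹ = 3.560×10¹⁸, i.e. 3.560×10¹⁸/6.022×10²³ = 5.912×10⁻⁶ mol.
Photons absorbed: 0.904 × 5.912×10⁻⁶ = 5.344×10⁻⁶ mol.
Product formed: 0.297 × 5.344×10⁻⁶ = 1.587×10⁻⁶ mol.
Rate: 1.587×10⁻⁶ / 1830 s = 8.67×10⁻¹⁰ mol s⁻¹.

8.67×10⁻¹⁰ mol s⁻¹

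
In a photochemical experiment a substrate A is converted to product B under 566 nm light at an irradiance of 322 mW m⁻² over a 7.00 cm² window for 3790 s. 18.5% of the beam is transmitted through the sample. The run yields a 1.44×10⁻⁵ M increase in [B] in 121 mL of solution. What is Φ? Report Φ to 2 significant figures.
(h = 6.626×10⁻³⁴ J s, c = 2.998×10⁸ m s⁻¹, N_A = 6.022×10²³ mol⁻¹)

Product: (1.44×10⁻⁵ M)(0.121 L) = 1.742×10⁻⁶ mol.
Photon energy at 566 nm: hc/λ = (6.626×10⁻³⁴)(2.998×10⁸)/(566×10⁻⁹) = 3.510×10⁻¹⁹ J.
Energy delivered: (322 mW m⁻²)(7.00×10⁻⁴ m²)(3790 s) = 0.8543 J.
Photons incident: 0.8543 / 3.510×10⁻¹⁹ = 2.434×10¹⁸, i.e. 2.434×10¹⁸/6.022×10²³ = 4.042×10⁻⁶ mol.
Fraction absorbed: 1 − 18.5/100 = 0.8150.
Photons absorbed: 0.8150 × 4.042×10⁻⁶ = 3.294×10⁻⁶ mol.
Φ = 1.742×10⁻⁶ mol / 3.294×10⁻⁶ mol photons = 0.53.

Φ = 0.53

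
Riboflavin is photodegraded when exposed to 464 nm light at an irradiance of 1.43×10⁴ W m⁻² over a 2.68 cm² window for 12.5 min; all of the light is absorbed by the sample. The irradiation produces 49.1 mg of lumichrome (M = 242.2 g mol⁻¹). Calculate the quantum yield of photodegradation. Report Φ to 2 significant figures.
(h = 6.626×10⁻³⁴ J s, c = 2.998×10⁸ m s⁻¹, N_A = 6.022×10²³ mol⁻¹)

Φ = 0.018

Product: 49.1 mg / 242.2 g mol⁻¹ = 2.027×10⁻⁴ mol.
Photon energy at 464 nm: hc/λ = (6.626×10⁻³⁴)(2.998×10⁸)/(464×10⁻⁹) = 4.281×10⁻¹⁹ J.
Energy delivered: (1.43×10⁴ W m⁻²)(2.68×10⁻⁴ m²)(750 s) = 2874 J.
Photons incident: 2874 / 4.281×10⁻¹⁹ = 6.713×10²¹, i.e. 6.713×10²¹/6.022×10²³ = 0.01115 mol.
Φ = 2.027×10⁻⁴ mol / 0.01115 mol photons = 0.018.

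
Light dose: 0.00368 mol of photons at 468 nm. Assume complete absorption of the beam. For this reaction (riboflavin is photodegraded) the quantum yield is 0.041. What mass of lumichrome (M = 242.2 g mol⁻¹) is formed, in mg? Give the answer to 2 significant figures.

Product: Φ × n_abs = 0.041 × 0.00368 = 1.509×10⁻⁴ mol.
Mass: 1.509×10⁻⁴ × 242.2 = 0.03655 g = 37 mg.

37 mg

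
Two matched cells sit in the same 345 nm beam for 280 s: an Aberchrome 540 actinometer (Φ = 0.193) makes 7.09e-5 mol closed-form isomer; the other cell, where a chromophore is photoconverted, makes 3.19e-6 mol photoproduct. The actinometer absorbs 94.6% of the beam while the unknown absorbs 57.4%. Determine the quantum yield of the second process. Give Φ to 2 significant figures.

Photons absorbed by the actinometer: 7.09e-5 / 0.193 = 3.674e-4 mol.
Incident flux: 3.674e-4 / 0.946 = 3.884e-4 einstein.
Absorbed by unknown: 0.574 × 3.884e-4 = 2.229e-4 mol.
Φ(unknown) = 3.19e-6 / 2.229e-4 = 0.014.

Φ = 0.014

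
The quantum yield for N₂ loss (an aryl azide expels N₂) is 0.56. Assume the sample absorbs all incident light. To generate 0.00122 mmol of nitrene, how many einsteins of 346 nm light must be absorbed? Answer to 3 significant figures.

2.18×10⁻⁶ einstein

Product: 0.00122 mmol = 1.22×10⁻⁶ mol.
Photons that must be absorbed: 1.22×10⁻⁶ / 0.56 = 2.179×10⁻⁶ mol.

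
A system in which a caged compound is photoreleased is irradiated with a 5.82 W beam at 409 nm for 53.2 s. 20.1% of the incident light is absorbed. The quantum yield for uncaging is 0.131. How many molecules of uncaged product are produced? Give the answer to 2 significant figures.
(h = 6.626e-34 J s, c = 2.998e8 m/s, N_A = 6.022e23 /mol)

1.7e19 molecules

Photon energy at 409 nm: hc/λ = (6.626e-34)(2.998e8)/(409e-9) = 4.857e-19 J.
Energy delivered: (5.82 W)(53.2 s) = 309.6 J.
Photons incident: 309.6 / 4.857e-19 = 6.374e20, i.e. 6.374e20/6.022e23 = 0.001058 mol.
Photons absorbed: 0.201 × 0.001058 = 2.127e-4 mol.
Product: Φ × n_abs = 0.131 × 2.127e-4 = 2.786e-5 mol.
As a count: 2.786e-5 × 6.022e23 = 1.7e19.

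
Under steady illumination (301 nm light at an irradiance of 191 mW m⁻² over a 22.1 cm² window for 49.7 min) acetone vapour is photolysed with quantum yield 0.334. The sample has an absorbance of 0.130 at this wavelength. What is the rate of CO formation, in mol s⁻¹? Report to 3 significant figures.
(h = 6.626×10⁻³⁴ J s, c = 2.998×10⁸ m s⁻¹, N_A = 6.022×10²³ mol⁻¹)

9.18×10⁻¹¹ mol s⁻¹

Photon energy at 301 nm: hc/λ = (6.626×10⁻³⁴)(2.998×10⁸)/(301×10⁻⁹) = 6.600×10⁻¹⁹ J.
Energy delivered: (191 mW m⁻²)(22.1×10⁻⁴ m²)(2982 s) = 1.259 J.
Photons incident: 1.259 / 6.600×10⁻¹⁹ = 1.908×10¹⁸, i.e. 1.908×10¹⁸/6.022×10²³ = 3.168×10⁻⁶ mol.
Fraction absorbed: 1 − 10^(−0.130) = 0.2587.
Photons absorbed: 0.2587 × 3.168×10⁻⁶ = 8.196×10⁻⁷ mol.
Product formed: 0.334 × 8.196×10⁻⁷ = 2.737×10⁻⁷ mol.
Rate: 2.737×10⁻⁷ / 2982 s = 9.18×10⁻¹¹ mol s⁻¹.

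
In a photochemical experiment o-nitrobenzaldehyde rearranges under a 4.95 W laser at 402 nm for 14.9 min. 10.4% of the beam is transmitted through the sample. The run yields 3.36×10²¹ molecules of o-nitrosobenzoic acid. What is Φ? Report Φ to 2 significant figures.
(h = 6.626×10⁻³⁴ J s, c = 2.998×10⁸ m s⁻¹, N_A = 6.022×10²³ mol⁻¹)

Product: 3.36×10²¹ / 6.022×10²³ = 0.005580 mol.
Photon energy at 402 nm: hc/λ = (6.626×10⁻³⁴)(2.998×10⁸)/(402×10⁻⁹) = 4.941×10⁻¹⁹ J.
Energy delivered: (4.95 W)(894 s) = 4425 J.
Photons incident: 4425 / 4.941×10⁻¹⁹ = 8.956×10²¹, i.e. 8.956×10²¹/6.022×10²³ = 0.01487 mol.
Fraction absorbed: 1 − 10.4/100 = 0.8960.
Photons absorbed: 0.8960 × 0.01487 = 0.01332 mol.
Φ = 0.005580 mol / 0.01332 mol photons = 0.42.

Φ = 0.42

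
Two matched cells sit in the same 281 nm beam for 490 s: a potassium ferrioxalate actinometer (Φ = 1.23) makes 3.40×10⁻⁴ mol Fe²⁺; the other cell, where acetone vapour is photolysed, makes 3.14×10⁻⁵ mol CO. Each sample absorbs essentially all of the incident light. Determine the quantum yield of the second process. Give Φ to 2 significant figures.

Photons absorbed by the actinometer: 3.40×10⁻⁴ / 1.23 = 2.764×10⁻⁴ mol.
Φ(unknown) = 3.14×10⁻⁵ / 2.764×10⁻⁴ = 0.11.

Φ = 0.11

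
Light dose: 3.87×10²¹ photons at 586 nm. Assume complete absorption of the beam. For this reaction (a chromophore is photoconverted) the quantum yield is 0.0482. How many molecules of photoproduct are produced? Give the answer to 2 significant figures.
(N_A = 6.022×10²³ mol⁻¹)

Moles of photons: 3.87×10²¹ / 6.022×10²³ = 0.006426 mol.
Product: Φ × n_abs = 0.0482 × 0.006426 = 3.097×10⁻⁴ mol.
As a count: 3.097×10⁻⁴ × 6.022×10²³ = 1.9×10²⁰.

1.9×10²⁰ molecules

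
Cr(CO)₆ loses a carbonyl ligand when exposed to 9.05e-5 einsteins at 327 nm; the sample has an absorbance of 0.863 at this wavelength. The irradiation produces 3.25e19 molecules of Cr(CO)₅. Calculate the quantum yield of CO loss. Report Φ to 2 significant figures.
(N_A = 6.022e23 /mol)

Φ = 0.69

Product: 3.25e19 / 6.022e23 = 5.397e-5 mol.
Fraction absorbed: 1 − 10^(−0.863) = 0.8629.
Photons absorbed: 0.8629 × 9.05e-5 = 7.809e-5 mol.
Φ = 5.397e-5 mol / 7.809e-5 mol photons = 0.69.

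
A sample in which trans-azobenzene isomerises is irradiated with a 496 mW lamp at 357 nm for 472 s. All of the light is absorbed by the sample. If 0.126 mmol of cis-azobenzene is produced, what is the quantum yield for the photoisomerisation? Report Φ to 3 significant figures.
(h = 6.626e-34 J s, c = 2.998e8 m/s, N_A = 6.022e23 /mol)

Φ = 0.180

Product: 0.126 mmol = 1.26e-4 mol.
Photon energy at 357 nm: hc/λ = (6.626e-34)(2.998e8)/(357e-9) = 5.564e-19 J.
Energy delivered: (496 mW)(472 s) = 234.1 J.
Photons incident: 234.1 / 5.564e-19 = 4.207e20, i.e. 4.207e20/6.022e23 = 6.986e-4 mol.
Φ = 1.26e-4 mol / 6.986e-4 mol photons = 0.180.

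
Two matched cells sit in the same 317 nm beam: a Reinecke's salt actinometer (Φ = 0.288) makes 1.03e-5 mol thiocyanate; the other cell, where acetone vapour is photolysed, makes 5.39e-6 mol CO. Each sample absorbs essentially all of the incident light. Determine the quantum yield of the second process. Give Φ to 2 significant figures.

Φ = 0.15

Photons absorbed by the actinometer: 1.03e-5 / 0.288 = 3.576e-5 mol.
Φ(unknown) = 5.39e-6 / 3.576e-5 = 0.15.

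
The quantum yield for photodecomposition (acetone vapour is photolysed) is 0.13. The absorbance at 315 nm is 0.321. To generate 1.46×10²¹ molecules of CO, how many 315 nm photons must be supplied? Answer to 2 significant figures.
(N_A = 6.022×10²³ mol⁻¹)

Product: 1.46×10²¹ / 6.022×10²³ = 0.002424 mol.
Photons that must be absorbed: 0.002424 / 0.13 = 0.01865 mol.
Fraction absorbed: 1 − 10^(−0.321) = 0.5225.
Incident photons needed: 0.01865 / 0.5225 = 0.03569 mol.
Photon count: 0.03569 × 6.022×10²³ = 2.1×10²².

2.1×10²² photons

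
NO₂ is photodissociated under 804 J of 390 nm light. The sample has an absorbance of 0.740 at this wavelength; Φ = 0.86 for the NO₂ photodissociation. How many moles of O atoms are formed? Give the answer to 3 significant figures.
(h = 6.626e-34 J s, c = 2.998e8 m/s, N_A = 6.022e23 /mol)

0.00184 mol

Photon energy at 390 nm: hc/λ = (6.626e-34)(2.998e8)/(390e-9) = 5.094e-19 J.
Photons incident: 804 / 5.094e-19 = 1.578e21, i.e. 1.578e21/6.022e23 = 0.002620 mol.
Fraction absorbed: 1 − 10^(−0.740) = 0.8180.
Photons absorbed: 0.8180 × 0.002620 = 0.002143 mol.
Product: Φ × n_abs = 0.86 × 0.002143 = 0.001843 mol.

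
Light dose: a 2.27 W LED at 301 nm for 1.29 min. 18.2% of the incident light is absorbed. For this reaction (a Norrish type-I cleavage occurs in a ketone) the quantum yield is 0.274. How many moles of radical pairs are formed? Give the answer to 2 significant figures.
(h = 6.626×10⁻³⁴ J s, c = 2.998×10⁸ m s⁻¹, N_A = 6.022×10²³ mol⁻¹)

2.2×10⁻⁵ mol

Photon energy at 301 nm: hc/λ = (6.626×10⁻³⁴)(2.998×10⁸)/(301×10⁻⁹) = 6.600×10⁻¹⁹ J.
Energy delivered: (2.27 W)(77.4 s) = 175.7 J.
Photons incident: 175.7 / 6.600×10⁻¹⁹ = 2.662×10²⁰, i.e. 2.662×10²⁰/6.022×10²³ = 4.420×10⁻⁴ mol.
Photons absorbed: 0.182 × 4.420×10⁻⁴ = 8.044×10⁻⁵ mol.
Product: Φ × n_abs = 0.274 × 8.044×10⁻⁵ = 2.204×10⁻⁵ mol.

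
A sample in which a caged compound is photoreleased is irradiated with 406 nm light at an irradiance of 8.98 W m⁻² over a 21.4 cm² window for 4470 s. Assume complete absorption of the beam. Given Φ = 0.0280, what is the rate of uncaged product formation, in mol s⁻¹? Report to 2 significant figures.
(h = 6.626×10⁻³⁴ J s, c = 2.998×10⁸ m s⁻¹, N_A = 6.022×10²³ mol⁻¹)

Photon energy at 406 nm: hc/λ = (6.626×10⁻³⁴)(2.998×10⁸)/(406×10⁻⁹) = 4.893×10⁻¹⁹ J.
Energy delivered: (8.98 W m⁻²)(21.4×10⁻⁴ m²)(4470 s) = 85.90 J.
Photons incident: 85.90 / 4.893×10⁻¹⁹ = 1.756×10²⁰, i.e. 1.756×10²⁰/6.022×10²³ = 2.916×10⁻⁴ mol.
Product formed: 0.0280 × 2.916×10⁻⁴ = 8.165×10⁻⁶ mol.
Rate: 8.165×10⁻⁶ / 4470 s = 1.8×10⁻⁹ mol s⁻¹.

1.8×10⁻⁹ mol s⁻¹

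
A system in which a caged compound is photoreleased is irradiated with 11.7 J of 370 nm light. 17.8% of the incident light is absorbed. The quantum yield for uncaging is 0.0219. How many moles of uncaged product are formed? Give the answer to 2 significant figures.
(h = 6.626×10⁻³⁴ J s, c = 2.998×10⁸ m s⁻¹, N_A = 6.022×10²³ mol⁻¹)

Photon energy at 370 nm: hc/λ = (6.626×10⁻³⁴)(2.998×10⁸)/(370×10⁻⁹) = 5.369×10⁻¹⁹ J.
Photons incident: 11.7 / 5.369×10⁻¹⁹ = 2.179×10¹⁹, i.e. 2.179×10¹⁹/6.022×10²³ = 3.618×10⁻⁵ mol.
Photons absorbed: 0.178 × 3.618×10⁻⁵ = 6.440×10⁻⁶ mol.
Product: Φ × n_abs = 0.0219 × 6.440×10⁻⁶ = 1.410×10⁻⁷ mol.

1.4×10⁻⁷ mol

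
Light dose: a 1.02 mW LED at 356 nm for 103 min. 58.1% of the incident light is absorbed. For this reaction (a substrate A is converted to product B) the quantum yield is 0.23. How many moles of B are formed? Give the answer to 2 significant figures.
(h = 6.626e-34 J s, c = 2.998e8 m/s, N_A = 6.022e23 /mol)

Photon energy at 356 nm: hc/λ = (6.626e-34)(2.998e8)/(356e-9) = 5.580e-19 J.
Energy delivered: (1.02 mW)(6180 s) = 6.304 J.
Photons incident: 6.304 / 5.580e-19 = 1.130e19, i.e. 1.130e19/6.022e23 = 1.876e-5 mol.
Photons absorbed: 0.581 × 1.876e-5 = 1.090e-5 mol.
Product: Φ × n_abs = 0.23 × 1.090e-5 = 2.507e-6 mol.

2.5e-6 mol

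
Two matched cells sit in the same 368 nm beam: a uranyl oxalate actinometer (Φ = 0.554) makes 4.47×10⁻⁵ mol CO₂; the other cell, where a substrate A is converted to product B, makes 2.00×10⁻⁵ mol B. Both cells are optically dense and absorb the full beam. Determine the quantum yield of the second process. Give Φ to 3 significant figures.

Photons absorbed by the actinometer: 4.47×10⁻⁵ / 0.554 = 8.069×10⁻⁵ mol.
Φ(unknown) = 2.00×10⁻⁵ / 8.069×10⁻⁵ = 0.248.

Φ = 0.248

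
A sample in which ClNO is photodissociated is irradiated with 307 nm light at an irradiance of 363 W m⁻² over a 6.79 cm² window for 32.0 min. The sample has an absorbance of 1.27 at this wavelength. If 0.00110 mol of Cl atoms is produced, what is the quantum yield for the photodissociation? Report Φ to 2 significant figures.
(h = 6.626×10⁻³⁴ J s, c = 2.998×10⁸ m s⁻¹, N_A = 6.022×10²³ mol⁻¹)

Φ = 0.96

Photon energy at 307 nm: hc/λ = (6.626×10⁻³⁴)(2.998×10⁸)/(307×10⁻⁹) = 6.471×10⁻¹⁹ J.
Energy delivered: (363 W m⁻²)(6.79×10⁻⁴ m²)(1920 s) = 473.2 J.
Photons incident: 473.2 / 6.471×10⁻¹⁹ = 7.313×10²⁰, i.e. 7.313×10²⁰/6.022×10²³ = 0.001214 mol.
Fraction absorbed: 1 − 10^(−1.27) = 0.9463.
Photons absorbed: 0.9463 × 0.001214 = 0.001149 mol.
Φ = 0.00110 mol / 0.001149 mol photons = 0.96.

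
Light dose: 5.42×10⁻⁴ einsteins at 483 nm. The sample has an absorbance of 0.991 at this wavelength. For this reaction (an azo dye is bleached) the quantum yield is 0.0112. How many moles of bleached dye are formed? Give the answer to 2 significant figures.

Fraction absorbed: 1 − 10^(−0.991) = 0.8979.
Photons absorbed: 0.8979 × 5.42×10⁻⁴ = 4.867×10⁻⁴ mol.
Product: Φ × n_abs = 0.0112 × 4.867×10⁻⁴ = 5.451×10⁻⁶ mol.

5.5×10⁻⁶ mol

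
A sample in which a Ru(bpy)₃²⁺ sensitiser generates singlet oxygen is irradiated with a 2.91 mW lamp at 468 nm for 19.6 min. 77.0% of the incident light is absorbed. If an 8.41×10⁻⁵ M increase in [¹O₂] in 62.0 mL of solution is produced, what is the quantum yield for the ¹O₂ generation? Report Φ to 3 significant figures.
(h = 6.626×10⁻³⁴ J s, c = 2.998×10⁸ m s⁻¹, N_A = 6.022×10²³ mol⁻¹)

Product: (8.41×10⁻⁵ M)(0.062 L) = 5.214×10⁻⁶ mol.
Photon energy at 468 nm: hc/λ = (6.626×10⁻³⁴)(2.998×10⁸)/(468×10⁻⁹) = 4.245×10⁻¹⁹ J.
Energy delivered: (2.91 mW)(1176 s) = 3.422 J.
Photons incident: 3.422 / 4.245×10⁻¹⁹ = 8.061×10¹⁸, i.e. 8.061×10¹⁸/6.022×10²³ = 1.339×10⁻⁵ mol.
Photons absorbed: 0.770 × 1.339×10⁻⁵ = 1.031×10⁻⁵ mol.
Φ = 5.214×10⁻⁶ mol / 1.031×10⁻⁵ mol photons = 0.506.

Φ = 0.506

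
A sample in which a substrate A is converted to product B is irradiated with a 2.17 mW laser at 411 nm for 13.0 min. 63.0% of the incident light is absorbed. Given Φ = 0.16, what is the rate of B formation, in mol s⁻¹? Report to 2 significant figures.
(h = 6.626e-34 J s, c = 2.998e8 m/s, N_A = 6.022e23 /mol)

7.5e-10 mol s⁻¹

Photon energy at 411 nm: hc/λ = (6.626e-34)(2.998e8)/(411e-9) = 4.833e-19 J.
Energy delivered: (2.17 mW)(780 s) = 1.693 J.
Photons incident: 1.693 / 4.833e-19 = 3.503e18, i.e. 3.503e18/6.022e23 = 5.817e-6 mol.
Photons absorbed: 0.630 × 5.817e-6 = 3.665e-6 mol.
Product formed: 0.16 × 3.665e-6 = 5.864e-7 mol.
Rate: 5.864e-7 / 780 s = 7.5e-10 mol s⁻¹.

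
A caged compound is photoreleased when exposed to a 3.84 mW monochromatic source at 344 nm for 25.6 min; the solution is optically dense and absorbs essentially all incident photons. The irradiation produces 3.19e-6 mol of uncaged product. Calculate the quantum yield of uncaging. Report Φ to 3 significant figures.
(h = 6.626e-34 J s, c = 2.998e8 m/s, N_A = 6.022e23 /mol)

Φ = 0.188

Photon energy at 344 nm: hc/λ = (6.626e-34)(2.998e8)/(344e-9) = 5.775e-19 J.
Energy delivered: (3.84 mW)(1536 s) = 5.898 J.
Photons incident: 5.898 / 5.775e-19 = 1.021e19, i.e. 1.021e19/6.022e23 = 1.695e-5 mol.
Φ = 3.19e-6 mol / 1.695e-5 mol photons = 0.188.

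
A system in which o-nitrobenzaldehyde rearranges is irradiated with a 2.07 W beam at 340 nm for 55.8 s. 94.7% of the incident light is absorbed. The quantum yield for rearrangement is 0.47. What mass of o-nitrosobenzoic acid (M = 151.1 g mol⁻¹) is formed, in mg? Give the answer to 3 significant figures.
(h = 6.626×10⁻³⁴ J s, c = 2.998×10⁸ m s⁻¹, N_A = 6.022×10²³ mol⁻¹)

22.1 mg

Photon energy at 340 nm: hc/λ = (6.626×10⁻³⁴)(2.998×10⁸)/(340×10⁻⁹) = 5.843×10⁻¹⁹ J.
Energy delivered: (2.07 W)(55.8 s) = 115.5 J.
Photons incident: 115.5 / 5.843×10⁻¹⁹ = 1.977×10²⁰, i.e. 1.977×10²⁰/6.022×10²³ = 3.283×10⁻⁴ mol.
Photons absorbed: 0.947 × 3.283×10⁻⁴ = 3.109×10⁻⁴ mol.
Product: Φ × n_abs = 0.47 × 3.109×10⁻⁴ = 1.461×10⁻⁴ mol.
Mass: 1.461×10⁻⁴ × 151.1 = 0.02208 g = 22.1 mg.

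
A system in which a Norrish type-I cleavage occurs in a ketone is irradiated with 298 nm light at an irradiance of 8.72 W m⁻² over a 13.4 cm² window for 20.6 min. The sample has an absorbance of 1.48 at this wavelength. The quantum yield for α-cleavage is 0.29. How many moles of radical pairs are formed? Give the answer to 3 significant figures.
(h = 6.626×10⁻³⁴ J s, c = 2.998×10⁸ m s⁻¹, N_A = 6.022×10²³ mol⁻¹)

1.01×10⁻⁵ mol

Photon energy at 298 nm: hc/λ = (6.626×10⁻³⁴)(2.998×10⁸)/(298×10⁻⁹) = 6.666×10⁻¹⁹ J.
Energy delivered: (8.72 W m⁻²)(13.4×10⁻⁴ m²)(1236 s) = 14.44 J.
Photons incident: 14.44 / 6.666×10⁻¹⁹ = 2.166×10¹⁹, i.e. 2.166×10¹⁹/6.022×10²³ = 3.597×10⁻⁵ mol.
Fraction absorbed: 1 − 10^(−1.48) = 0.9669.
Photons absorbed: 0.9669 × 3.597×10⁻⁵ = 3.478×10⁻⁵ mol.
Product: Φ × n_abs = 0.29 × 3.478×10⁻⁵ = 1.009×10⁻⁵ mol.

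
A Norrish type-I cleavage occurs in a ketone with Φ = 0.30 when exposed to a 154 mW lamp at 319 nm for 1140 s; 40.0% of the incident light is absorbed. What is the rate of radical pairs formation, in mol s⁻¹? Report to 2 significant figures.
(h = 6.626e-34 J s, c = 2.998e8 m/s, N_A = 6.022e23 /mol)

Photon energy at 319 nm: hc/λ = (6.626e-34)(2.998e8)/(319e-9) = 6.227e-19 J.
Energy delivered: (154 mW)(1140 s) = 175.6 J.
Photons incident: 175.6 / 6.227e-19 = 2.820e20, i.e. 2.820e20/6.022e23 = 4.683e-4 mol.
Photons absorbed: 0.400 × 4.683e-4 = 1.873e-4 mol.
Product formed: 0.30 × 1.873e-4 = 5.619e-5 mol.
Rate: 5.619e-5 / 1140 s = 4.9e-8 mol s⁻¹.

4.9e-8 mol s⁻¹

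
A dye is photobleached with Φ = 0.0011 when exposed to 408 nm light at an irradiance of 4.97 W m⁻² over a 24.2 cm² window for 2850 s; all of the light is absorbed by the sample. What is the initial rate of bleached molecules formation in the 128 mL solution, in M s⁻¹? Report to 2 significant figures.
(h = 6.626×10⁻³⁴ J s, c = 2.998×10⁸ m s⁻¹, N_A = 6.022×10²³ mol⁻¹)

Photon energy at 408 nm: hc/λ = (6.626×10⁻³⁴)(2.998×10⁸)/(408×10⁻⁹) = 4.869×10⁻¹⁹ J.
Energy delivered: (4.97 W m⁻²)(24.2×10⁻⁴ m²)(2850 s) = 34.28 J.
Photons incident: 34.28 / 4.869×10⁻¹⁹ = 7.040×10¹⁹, i.e. 7.040×10¹⁹/6.022×10²³ = 1.169×10⁻⁴ mol.
Product formed: 0.0011 × 1.169×10⁻⁴ = 1.286×10⁻⁷ mol.
Rate: 1.286×10⁻⁷ mol / (2850 s × 0.128 L) = 3.5×10⁻¹⁰ M s⁻¹.

3.5×10⁻¹⁰ M s⁻¹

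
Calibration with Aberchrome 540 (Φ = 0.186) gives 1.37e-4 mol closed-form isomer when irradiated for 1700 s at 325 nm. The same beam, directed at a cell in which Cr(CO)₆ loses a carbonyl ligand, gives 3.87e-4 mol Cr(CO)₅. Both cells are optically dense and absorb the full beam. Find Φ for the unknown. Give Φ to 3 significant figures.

Photons absorbed by the actinometer: 1.37e-4 / 0.186 = 7.366e-4 mol.
Φ(unknown) = 3.87e-4 / 7.366e-4 = 0.525.

Φ = 0.525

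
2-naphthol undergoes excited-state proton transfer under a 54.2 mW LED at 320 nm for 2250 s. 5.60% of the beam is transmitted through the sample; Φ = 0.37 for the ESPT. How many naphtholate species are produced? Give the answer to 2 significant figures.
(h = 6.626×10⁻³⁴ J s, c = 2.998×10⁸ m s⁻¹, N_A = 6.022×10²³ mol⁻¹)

Photon energy at 320 nm: hc/λ = (6.626×10⁻³⁴)(2.998×10⁸)/(320×10⁻⁹) = 6.208×10⁻¹⁹ J.
Energy delivered: (54.2 mW)(2250 s) = 122.0 J.
Photons incident: 122.0 / 6.208×10⁻¹⁹ = 1.965×10²⁰, i.e. 1.965×10²⁰/6.022×10²³ = 3.263×10⁻⁴ mol.
Fraction absorbed: 1 − 5.60/100 = 0.9440.
Photons absorbed: 0.9440 × 3.263×10⁻⁴ = 3.080×10⁻⁴ mol.
Product: Φ × n_abs = 0.37 × 3.080×10⁻⁴ = 1.140×10⁻⁴ mol.
As a count: 1.140×10⁻⁴ × 6.022×10²³ = 6.9×10¹⁹.

6.9×10¹⁹ species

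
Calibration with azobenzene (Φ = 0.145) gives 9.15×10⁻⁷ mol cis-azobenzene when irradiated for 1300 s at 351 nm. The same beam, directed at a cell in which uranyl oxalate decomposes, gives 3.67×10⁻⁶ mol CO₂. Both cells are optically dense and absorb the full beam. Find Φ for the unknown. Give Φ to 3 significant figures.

Φ = 0.582

Photons absorbed by the actinometer: 9.15×10⁻⁷ / 0.145 = 6.310×10⁻⁶ mol.
Φ(unknown) = 3.67×10⁻⁶ / 6.310×10⁻⁶ = 0.582.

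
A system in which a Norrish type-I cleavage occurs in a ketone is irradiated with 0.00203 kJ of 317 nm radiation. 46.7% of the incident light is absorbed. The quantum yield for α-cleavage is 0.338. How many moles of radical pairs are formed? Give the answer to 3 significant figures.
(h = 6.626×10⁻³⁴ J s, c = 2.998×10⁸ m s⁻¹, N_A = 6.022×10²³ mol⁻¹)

8.49×10⁻⁷ mol

Photon energy at 317 nm: hc/λ = (6.626×10⁻³⁴)(2.998×10⁸)/(317×10⁻⁹) = 6.266×10⁻¹⁹ J.
Incident energy: 0.00203 kJ = 2.03 J.
Photons incident: 2.03 / 6.266×10⁻¹⁹ = 3.240×10¹⁸, i.e. 3.240×10¹⁸/6.022×10²³ = 5.380×10⁻⁶ mol.
Photons absorbed: 0.467 × 5.380×10⁻⁶ = 2.512×10⁻⁶ mol.
Product: Φ × n_abs = 0.338 × 2.512×10⁻⁶ = 8.491×10⁻⁷ mol.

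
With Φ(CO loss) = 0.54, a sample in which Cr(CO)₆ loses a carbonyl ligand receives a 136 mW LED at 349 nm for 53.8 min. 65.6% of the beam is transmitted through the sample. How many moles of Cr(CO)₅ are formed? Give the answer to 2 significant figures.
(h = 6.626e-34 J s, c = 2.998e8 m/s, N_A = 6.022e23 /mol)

2.4e-4 mol

Photon energy at 349 nm: hc/λ = (6.626e-34)(2.998e8)/(349e-9) = 5.692e-19 J.
Energy delivered: (136 mW)(3228 s) = 439.0 J.
Photons incident: 439.0 / 5.692e-19 = 7.713e20, i.e. 7.713e20/6.022e23 = 0.001281 mol.
Fraction absorbed: 1 − 65.6/100 = 0.3440.
Photons absorbed: 0.3440 × 0.001281 = 4.407e-4 mol.
Product: Φ × n_abs = 0.54 × 4.407e-4 = 2.380e-4 mol.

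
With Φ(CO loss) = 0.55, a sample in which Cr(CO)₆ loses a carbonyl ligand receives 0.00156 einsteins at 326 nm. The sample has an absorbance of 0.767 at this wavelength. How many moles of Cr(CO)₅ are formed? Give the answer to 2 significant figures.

Fraction absorbed: 1 − 10^(−0.767) = 0.8290.
Photons absorbed: 0.8290 × 0.00156 = 0.001293 mol.
Product: Φ × n_abs = 0.55 × 0.001293 = 7.112×10⁻⁴ mol.

7.1×10⁻⁴ mol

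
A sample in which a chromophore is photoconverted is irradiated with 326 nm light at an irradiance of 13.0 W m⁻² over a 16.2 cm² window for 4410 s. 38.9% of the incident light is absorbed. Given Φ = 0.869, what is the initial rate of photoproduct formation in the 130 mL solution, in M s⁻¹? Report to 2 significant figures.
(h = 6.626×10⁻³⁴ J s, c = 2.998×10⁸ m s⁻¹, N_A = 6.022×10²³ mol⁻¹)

Photon energy at 326 nm: hc/λ = (6.626×10⁻³⁴)(2.998×10⁸)/(326×10⁻⁹) = 6.093×10⁻¹⁹ J.
Energy delivered: (13.0 W m⁻²)(16.2×10⁻⁴ m²)(4410 s) = 92.87 J.
Photons incident: 92.87 / 6.093×10⁻¹⁹ = 1.524×10²⁰, i.e. 1.524×10²⁰/6.022×10²³ = 2.531×10⁻⁴ mol.
Photons absorbed: 0.389 × 2.531×10⁻⁴ = 9.846×10⁻⁵ mol.
Product formed: 0.869 × 9.846×10⁻⁵ = 8.556×10⁻⁵ mol.
Rate: 8.556×10⁻⁵ mol / (4410 s × 0.13 L) = 1.5×10⁻⁷ M s⁻¹.

1.5×10⁻⁷ M s⁻¹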